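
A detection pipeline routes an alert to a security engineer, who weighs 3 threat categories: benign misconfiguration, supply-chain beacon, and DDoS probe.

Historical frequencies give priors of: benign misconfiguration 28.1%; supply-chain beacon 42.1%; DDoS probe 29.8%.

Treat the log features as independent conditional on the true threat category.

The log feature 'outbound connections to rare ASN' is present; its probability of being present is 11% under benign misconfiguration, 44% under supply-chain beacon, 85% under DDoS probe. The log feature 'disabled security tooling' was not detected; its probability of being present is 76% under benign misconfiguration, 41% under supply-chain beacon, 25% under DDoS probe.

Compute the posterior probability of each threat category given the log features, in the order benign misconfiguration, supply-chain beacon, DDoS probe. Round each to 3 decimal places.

0.024, 0.356, 0.619

For each hypothesis, the unnormalized posterior weight is prior × product of the log feature likelihoods (using 1 − P(present | H) for each absent log feature):
  benign misconfiguration: 0.281 × 0.11 × (1 − 0.76) = 0.0074184
  supply-chain beacon: 0.421 × 0.44 × (1 − 0.41) = 0.10929
  DDoS probe: 0.298 × 0.85 × (1 − 0.25) = 0.18997
Marginal likelihood of the evidence = 0.30668.
P(benign misconfiguration | evidence) = 0.0074184 / 0.30668 ≈ 0.024
P(supply-chain beacon | evidence) = 0.10929 / 0.30668 ≈ 0.356
P(DDoS probe | evidence) = 0.18997 / 0.30668 ≈ 0.619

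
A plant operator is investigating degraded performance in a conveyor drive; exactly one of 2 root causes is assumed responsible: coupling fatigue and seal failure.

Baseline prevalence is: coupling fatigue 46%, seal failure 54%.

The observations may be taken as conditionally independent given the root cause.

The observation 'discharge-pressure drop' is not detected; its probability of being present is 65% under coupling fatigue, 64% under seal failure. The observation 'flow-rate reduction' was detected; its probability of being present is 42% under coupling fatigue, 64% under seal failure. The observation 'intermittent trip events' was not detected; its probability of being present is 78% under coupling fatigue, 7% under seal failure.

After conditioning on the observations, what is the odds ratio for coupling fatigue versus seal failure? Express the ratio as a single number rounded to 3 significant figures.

Unnormalized posterior weight (prior times the observation likelihoods) for each of the two hypotheses (using 1 − P(present | H) for each absent observation):
  coupling fatigue: 0.46 × (1 − 0.65) × 0.42 × (1 − 0.78) = 0.014876
  seal failure: 0.54 × (1 − 0.64) × 0.64 × (1 − 0.07) = 0.11571
Odds(coupling fatigue : seal failure) = 0.014876 / 0.11571 ≈ 0.129.

0.129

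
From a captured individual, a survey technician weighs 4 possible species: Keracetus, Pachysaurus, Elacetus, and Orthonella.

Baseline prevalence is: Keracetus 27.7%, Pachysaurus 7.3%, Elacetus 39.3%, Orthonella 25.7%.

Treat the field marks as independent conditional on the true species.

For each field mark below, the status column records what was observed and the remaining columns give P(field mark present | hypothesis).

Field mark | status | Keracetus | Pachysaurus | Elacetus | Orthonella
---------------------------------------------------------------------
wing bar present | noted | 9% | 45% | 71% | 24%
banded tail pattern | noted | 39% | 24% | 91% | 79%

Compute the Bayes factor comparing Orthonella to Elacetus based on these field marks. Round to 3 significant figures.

The Bayes factor is the ratio of the joint likelihoods of the field mark pattern under the two hypotheses.
  Orthonella: 0.24 × 0.79 = 0.1896
  Elacetus: 0.71 × 0.91 = 0.6461
Bayes factor = 0.1896 / 0.6461 ≈ 0.293

0.293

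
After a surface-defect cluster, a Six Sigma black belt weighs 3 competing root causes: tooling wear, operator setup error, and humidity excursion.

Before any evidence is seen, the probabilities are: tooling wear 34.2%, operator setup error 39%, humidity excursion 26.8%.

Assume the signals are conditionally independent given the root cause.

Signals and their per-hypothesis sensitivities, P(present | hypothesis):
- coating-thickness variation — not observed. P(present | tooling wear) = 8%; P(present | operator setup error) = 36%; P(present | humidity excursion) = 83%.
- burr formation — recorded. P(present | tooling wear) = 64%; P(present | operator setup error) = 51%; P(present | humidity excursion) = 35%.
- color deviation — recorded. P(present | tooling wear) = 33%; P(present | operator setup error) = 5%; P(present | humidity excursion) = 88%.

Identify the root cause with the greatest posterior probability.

tooling wear

By Bayes' rule with conditional independence, the unnormalized weight for each hypothesis is prior × ∏ likelihoods (using 1 − P(present | H) for each absent signal):
  tooling wear: 0.342 × (1 − 0.08) × 0.64 × 0.33 = 0.066452
  operator setup error: 0.390 × (1 − 0.36) × 0.51 × 0.05 = 0.0063648
  humidity excursion: 0.268 × (1 − 0.83) × 0.35 × 0.88 = 0.014032
Normalizing constant Z = 0.066452 + 0.0063648 + 0.014032 = 0.086849.
P(tooling wear | evidence) ≈ 0.066452 / 0.086849 ≈ 0.765
P(operator setup error | evidence) ≈ 0.0063648 / 0.086849 ≈ 0.073
P(humidity excursion | evidence) ≈ 0.014032 / 0.086849 ≈ 0.162
The largest is 0.765, so tooling wear is most probable.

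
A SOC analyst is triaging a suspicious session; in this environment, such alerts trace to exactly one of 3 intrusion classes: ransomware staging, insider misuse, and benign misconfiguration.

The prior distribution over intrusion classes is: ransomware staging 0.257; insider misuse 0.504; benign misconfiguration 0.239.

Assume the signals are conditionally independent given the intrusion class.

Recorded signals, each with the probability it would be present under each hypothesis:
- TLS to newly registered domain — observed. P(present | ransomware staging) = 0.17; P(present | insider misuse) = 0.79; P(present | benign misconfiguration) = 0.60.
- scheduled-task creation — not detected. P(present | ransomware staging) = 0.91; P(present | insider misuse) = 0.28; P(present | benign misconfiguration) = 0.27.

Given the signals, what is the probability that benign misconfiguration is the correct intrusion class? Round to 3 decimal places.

0.265

By Bayes' rule with conditional independence, the unnormalized weight for each hypothesis is prior × ∏ likelihoods (using 1 − P(present | H) for each absent signal):
  ransomware staging: 0.257 × 0.17 × (1 − 0.91) = 0.0039321
  insider misuse: 0.504 × 0.79 × (1 − 0.28) = 0.28668
  benign misconfiguration: 0.239 × 0.60 × (1 − 0.27) = 0.10468
The unnormalized weights sum to 0.39529.
P(benign misconfiguration | evidence) = 0.10468 / 0.39529 ≈ 0.265.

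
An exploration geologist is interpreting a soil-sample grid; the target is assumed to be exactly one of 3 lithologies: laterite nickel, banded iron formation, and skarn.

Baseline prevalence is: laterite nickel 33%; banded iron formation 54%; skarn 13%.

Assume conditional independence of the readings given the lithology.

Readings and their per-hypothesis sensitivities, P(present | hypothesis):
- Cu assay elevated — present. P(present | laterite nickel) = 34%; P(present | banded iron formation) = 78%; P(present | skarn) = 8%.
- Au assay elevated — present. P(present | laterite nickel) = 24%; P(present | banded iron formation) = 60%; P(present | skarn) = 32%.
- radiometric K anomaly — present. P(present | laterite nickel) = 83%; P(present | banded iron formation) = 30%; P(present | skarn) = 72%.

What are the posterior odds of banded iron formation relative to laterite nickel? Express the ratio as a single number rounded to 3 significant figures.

3.39

The normalizing constant cancels in an odds ratio, so compute prior × likelihood for the two hypotheses only:
  banded iron formation: 0.54 × 0.78 × 0.60 × 0.30 = 0.075816
  laterite nickel: 0.33 × 0.34 × 0.24 × 0.83 = 0.02235
Posterior odds = 0.075816 / 0.02235 ≈ 3.39.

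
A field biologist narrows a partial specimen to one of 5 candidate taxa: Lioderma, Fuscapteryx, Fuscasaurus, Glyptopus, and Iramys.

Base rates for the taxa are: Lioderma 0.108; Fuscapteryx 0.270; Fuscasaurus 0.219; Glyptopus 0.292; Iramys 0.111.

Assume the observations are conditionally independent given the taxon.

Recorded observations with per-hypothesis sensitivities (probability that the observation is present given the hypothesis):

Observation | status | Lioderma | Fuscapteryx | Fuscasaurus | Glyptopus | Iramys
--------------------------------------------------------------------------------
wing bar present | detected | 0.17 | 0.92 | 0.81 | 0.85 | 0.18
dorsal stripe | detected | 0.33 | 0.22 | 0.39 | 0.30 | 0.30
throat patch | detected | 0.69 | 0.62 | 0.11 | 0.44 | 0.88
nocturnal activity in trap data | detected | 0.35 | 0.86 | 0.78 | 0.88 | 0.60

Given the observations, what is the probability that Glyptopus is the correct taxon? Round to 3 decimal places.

0.421

By Bayes' rule with conditional independence, the unnormalized weight for each hypothesis is prior × ∏ likelihoods:
  Lioderma: 0.108 × 0.17 × 0.33 × 0.69 × 0.35 = 0.0014632
  Fuscapteryx: 0.270 × 0.92 × 0.22 × 0.62 × 0.86 = 0.029138
  Fuscasaurus: 0.219 × 0.81 × 0.39 × 0.11 × 0.78 = 0.0059358
  Glyptopus: 0.292 × 0.85 × 0.30 × 0.44 × 0.88 = 0.028831
  Iramys: 0.111 × 0.18 × 0.30 × 0.88 × 0.60 = 0.0031648
Marginal likelihood of the evidence = 0.068533.
P(Glyptopus | evidence) = 0.028831 / 0.068533 ≈ 0.421.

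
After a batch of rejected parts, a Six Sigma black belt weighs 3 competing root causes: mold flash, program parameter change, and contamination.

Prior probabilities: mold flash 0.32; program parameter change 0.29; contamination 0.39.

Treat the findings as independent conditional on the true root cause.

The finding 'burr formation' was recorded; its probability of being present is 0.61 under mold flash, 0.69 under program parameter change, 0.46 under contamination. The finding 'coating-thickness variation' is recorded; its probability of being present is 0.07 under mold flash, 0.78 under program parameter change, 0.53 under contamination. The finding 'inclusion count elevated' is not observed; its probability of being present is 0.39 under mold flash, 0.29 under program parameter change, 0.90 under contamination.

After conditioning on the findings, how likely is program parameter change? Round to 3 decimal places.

Multiply each prior by the joint likelihood of the evidence pattern (using 1 − P(present | H) for each absent finding):
  mold flash: 0.32 × 0.61 × 0.07 × (1 − 0.39) = 0.008335
  program parameter change: 0.29 × 0.69 × 0.78 × (1 − 0.29) = 0.11082
  contamination: 0.39 × 0.46 × 0.53 × (1 − 0.90) = 0.0095082
The unnormalized weights sum to 0.12866.
P(program parameter change | evidence) = 0.11082 / 0.12866 ≈ 0.861.

0.861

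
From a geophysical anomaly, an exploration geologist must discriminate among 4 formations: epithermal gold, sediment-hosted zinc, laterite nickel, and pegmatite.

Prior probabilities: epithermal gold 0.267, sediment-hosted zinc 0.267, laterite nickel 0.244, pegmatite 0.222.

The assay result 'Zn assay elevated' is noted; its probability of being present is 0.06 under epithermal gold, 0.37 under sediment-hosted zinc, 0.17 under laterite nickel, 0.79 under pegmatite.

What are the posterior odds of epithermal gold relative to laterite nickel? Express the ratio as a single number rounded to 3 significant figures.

0.386

Unnormalized posterior weight (prior times the assay result likelihood) for each of the two hypotheses:
  epithermal gold: 0.267 × 0.06 = 0.01602
  laterite nickel: 0.244 × 0.17 = 0.04148
Posterior odds = 0.01602 / 0.04148 ≈ 0.386.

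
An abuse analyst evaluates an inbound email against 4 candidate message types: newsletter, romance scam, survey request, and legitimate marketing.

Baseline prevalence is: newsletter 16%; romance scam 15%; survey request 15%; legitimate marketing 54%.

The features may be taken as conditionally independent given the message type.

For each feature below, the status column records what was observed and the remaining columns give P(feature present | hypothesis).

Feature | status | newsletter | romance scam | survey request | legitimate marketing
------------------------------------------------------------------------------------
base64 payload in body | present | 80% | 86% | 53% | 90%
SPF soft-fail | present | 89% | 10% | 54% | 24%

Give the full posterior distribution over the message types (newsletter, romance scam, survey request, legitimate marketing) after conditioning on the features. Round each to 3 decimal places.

0.398, 0.045, 0.150, 0.407

Multiply each prior by the joint likelihood of the feature pattern:
  newsletter: 0.16 × 0.80 × 0.89 = 0.11392
  romance scam: 0.15 × 0.86 × 0.10 = 0.0129
  survey request: 0.15 × 0.53 × 0.54 = 0.04293
  legitimate marketing: 0.54 × 0.90 × 0.24 = 0.11664
The unnormalized weights sum to 0.28639.
P(newsletter | evidence) = 0.11392 / 0.28639 ≈ 0.398
P(romance scam | evidence) = 0.0129 / 0.28639 ≈ 0.045
P(survey request | evidence) = 0.04293 / 0.28639 ≈ 0.150
P(legitimate marketing | evidence) = 0.11664 / 0.28639 ≈ 0.407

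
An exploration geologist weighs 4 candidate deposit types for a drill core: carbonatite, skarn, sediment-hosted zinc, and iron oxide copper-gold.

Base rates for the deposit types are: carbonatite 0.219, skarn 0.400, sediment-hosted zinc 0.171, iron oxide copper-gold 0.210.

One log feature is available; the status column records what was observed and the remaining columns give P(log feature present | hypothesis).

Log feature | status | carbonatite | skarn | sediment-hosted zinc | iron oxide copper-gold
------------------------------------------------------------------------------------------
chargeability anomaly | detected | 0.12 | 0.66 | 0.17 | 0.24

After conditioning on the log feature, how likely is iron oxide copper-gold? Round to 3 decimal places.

0.136

Multiply each prior by the likelihood of the log feature:
  carbonatite: 0.219 × 0.12 = 0.02628
  skarn: 0.400 × 0.66 = 0.264
  sediment-hosted zinc: 0.171 × 0.17 = 0.02907
  iron oxide copper-gold: 0.210 × 0.24 = 0.0504
The unnormalized weights sum to 0.36975.
P(iron oxide copper-gold | evidence) = 0.0504 / 0.36975 ≈ 0.136.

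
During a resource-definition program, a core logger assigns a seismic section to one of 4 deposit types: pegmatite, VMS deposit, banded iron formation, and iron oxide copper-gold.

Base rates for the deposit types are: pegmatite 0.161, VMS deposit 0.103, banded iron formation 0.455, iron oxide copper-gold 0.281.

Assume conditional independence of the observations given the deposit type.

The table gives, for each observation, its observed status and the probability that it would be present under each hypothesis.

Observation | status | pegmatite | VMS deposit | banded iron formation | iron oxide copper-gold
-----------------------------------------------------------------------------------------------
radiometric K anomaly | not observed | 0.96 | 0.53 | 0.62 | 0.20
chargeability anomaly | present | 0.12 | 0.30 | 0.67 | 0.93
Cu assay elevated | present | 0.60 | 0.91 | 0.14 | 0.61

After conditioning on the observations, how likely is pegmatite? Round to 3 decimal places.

0.003

Multiply each prior by the joint likelihood of the evidence pattern (using 1 − P(present | H) for each absent observation):
  pegmatite: 0.161 × (1 − 0.96) × 0.12 × 0.60 = 0.00046368
  VMS deposit: 0.103 × (1 − 0.53) × 0.30 × 0.91 = 0.013216
  banded iron formation: 0.455 × (1 − 0.62) × 0.67 × 0.14 = 0.016218
  iron oxide copper-gold: 0.281 × (1 − 0.20) × 0.93 × 0.61 = 0.12753
Normalizing constant Z = 0.00046368 + 0.013216 + 0.016218 + 0.12753 = 0.15743.
P(pegmatite | evidence) = 0.00046368 / 0.15743 ≈ 0.003.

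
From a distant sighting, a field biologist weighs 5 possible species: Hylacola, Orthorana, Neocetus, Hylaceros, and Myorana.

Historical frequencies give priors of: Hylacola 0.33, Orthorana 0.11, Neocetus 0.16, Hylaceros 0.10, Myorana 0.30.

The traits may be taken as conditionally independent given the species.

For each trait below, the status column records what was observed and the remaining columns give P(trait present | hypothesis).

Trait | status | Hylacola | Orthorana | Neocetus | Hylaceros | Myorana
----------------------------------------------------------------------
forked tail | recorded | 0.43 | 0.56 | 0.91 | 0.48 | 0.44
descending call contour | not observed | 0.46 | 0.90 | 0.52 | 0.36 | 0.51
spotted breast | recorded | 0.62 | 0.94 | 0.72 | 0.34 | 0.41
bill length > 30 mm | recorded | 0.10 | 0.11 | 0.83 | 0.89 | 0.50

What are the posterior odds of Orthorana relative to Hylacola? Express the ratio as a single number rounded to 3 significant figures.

0.134

Unnormalized posterior weight (prior times the trait likelihoods) for each of the two hypotheses (using 1 − P(present | H) for each absent trait):
  Orthorana: 0.11 × 0.56 × (1 − 0.90) × 0.94 × 0.11 = 0.00063694
  Hylacola: 0.33 × 0.43 × (1 − 0.46) × 0.62 × 0.10 = 0.0047508
Odds(Orthorana : Hylacola) = 0.00063694 / 0.0047508 ≈ 0.134.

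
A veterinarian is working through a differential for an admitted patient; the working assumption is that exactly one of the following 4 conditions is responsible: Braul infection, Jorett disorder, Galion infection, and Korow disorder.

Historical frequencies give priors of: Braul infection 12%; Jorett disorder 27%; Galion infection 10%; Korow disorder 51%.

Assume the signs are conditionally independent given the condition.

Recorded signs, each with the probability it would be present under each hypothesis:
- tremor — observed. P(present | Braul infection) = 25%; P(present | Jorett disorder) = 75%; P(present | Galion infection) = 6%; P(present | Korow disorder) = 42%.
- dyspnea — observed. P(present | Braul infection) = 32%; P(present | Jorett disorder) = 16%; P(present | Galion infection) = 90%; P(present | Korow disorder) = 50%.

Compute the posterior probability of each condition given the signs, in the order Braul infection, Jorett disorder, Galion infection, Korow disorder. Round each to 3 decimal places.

0.062, 0.210, 0.035, 0.693

For each hypothesis, the unnormalized posterior weight is prior × product of the sign likelihoods:
  Braul infection: 0.12 × 0.25 × 0.32 = 0.0096
  Jorett disorder: 0.27 × 0.75 × 0.16 = 0.0324
  Galion infection: 0.10 × 0.06 × 0.90 = 0.0054
  Korow disorder: 0.51 × 0.42 × 0.50 = 0.1071
The unnormalized weights sum to 0.1545.
P(Braul infection | evidence) = 0.0096 / 0.1545 ≈ 0.062
P(Jorett disorder | evidence) = 0.0324 / 0.1545 ≈ 0.210
P(Galion infection | evidence) = 0.0054 / 0.1545 ≈ 0.035
P(Korow disorder | evidence) = 0.1071 / 0.1545 ≈ 0.693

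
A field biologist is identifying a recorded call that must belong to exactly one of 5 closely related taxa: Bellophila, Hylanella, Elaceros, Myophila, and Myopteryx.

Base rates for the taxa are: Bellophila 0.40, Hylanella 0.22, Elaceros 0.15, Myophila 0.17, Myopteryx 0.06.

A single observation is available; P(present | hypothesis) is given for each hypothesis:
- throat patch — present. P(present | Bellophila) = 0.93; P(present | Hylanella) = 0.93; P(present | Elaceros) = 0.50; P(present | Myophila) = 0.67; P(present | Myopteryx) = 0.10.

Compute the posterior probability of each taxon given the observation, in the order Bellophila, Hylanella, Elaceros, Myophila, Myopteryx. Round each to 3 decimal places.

0.482, 0.265, 0.097, 0.148, 0.008

Multiply each prior by the likelihood of the observation:
  Bellophila: 0.40 × 0.93 = 0.372
  Hylanella: 0.22 × 0.93 = 0.2046
  Elaceros: 0.15 × 0.50 = 0.075
  Myophila: 0.17 × 0.67 = 0.1139
  Myopteryx: 0.06 × 0.10 = 0.006
Marginal likelihood of the evidence = 0.7715.
P(Bellophila | evidence) = 0.372 / 0.7715 ≈ 0.482
P(Hylanella | evidence) = 0.2046 / 0.7715 ≈ 0.265
P(Elaceros | evidence) = 0.075 / 0.7715 ≈ 0.097
P(Myophila | evidence) = 0.1139 / 0.7715 ≈ 0.148
P(Myopteryx | evidence) = 0.006 / 0.7715 ≈ 0.008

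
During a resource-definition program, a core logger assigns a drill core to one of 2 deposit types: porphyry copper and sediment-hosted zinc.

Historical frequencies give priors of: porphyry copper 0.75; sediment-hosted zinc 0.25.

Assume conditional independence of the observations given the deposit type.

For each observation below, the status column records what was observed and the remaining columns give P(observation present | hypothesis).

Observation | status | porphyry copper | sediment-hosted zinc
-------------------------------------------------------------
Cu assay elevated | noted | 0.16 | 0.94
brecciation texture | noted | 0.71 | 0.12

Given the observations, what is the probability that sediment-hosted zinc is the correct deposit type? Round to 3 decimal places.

0.249

For each hypothesis, the unnormalized posterior weight is prior × product of the observation likelihoods:
  porphyry copper: 0.75 × 0.16 × 0.71 = 0.0852
  sediment-hosted zinc: 0.25 × 0.94 × 0.12 = 0.0282
Marginal likelihood of the evidence = 0.1134.
P(sediment-hosted zinc | evidence) = 0.0282 / 0.1134 ≈ 0.249.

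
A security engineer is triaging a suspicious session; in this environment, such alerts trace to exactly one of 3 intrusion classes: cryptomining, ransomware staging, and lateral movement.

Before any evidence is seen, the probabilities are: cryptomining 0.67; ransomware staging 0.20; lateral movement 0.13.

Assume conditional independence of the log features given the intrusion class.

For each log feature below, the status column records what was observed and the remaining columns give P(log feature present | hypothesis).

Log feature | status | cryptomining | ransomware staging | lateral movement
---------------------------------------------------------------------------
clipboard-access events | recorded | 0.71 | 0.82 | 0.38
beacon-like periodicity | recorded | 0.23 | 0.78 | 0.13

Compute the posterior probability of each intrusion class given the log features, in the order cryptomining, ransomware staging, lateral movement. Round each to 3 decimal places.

Multiply each prior by the joint likelihood of the log feature pattern:
  cryptomining: 0.67 × 0.71 × 0.23 = 0.10941
  ransomware staging: 0.20 × 0.82 × 0.78 = 0.12792
  lateral movement: 0.13 × 0.38 × 0.13 = 0.006422
The unnormalized weights sum to 0.24375.
P(cryptomining | evidence) = 0.10941 / 0.24375 ≈ 0.449
P(ransomware staging | evidence) = 0.12792 / 0.24375 ≈ 0.525
P(lateral movement | evidence) = 0.006422 / 0.24375 ≈ 0.026

0.449, 0.525, 0.026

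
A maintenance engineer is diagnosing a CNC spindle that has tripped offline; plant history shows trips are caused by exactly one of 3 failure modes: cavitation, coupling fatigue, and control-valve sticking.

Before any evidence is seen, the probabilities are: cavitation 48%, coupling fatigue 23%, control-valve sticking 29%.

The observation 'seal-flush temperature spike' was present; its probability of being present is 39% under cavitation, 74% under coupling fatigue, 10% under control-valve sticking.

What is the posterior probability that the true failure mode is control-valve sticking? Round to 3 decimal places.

0.075

By Bayes' rule, the unnormalized weight for each hypothesis is prior × likelihood:
  cavitation: 0.48 × 0.39 = 0.1872
  coupling fatigue: 0.23 × 0.74 = 0.1702
  control-valve sticking: 0.29 × 0.10 = 0.029
The unnormalized weights sum to 0.3864.
P(control-valve sticking | evidence) = 0.029 / 0.3864 ≈ 0.075.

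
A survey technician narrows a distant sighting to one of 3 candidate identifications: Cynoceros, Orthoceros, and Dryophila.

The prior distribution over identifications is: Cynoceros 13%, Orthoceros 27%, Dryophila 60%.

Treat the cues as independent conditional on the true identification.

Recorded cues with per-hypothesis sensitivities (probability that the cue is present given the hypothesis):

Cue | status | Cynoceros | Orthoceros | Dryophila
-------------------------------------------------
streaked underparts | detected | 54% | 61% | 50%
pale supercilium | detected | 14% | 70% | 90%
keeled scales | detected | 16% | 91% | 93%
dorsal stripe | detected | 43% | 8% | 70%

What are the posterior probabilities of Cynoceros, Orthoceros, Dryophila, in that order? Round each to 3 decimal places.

0.004, 0.045, 0.951

By Bayes' rule with conditional independence, the unnormalized weight for each hypothesis is prior × ∏ likelihoods:
  Cynoceros: 0.13 × 0.54 × 0.14 × 0.16 × 0.43 = 0.00067617
  Orthoceros: 0.27 × 0.61 × 0.70 × 0.91 × 0.08 = 0.0083931
  Dryophila: 0.60 × 0.50 × 0.90 × 0.93 × 0.70 = 0.17577
The unnormalized weights sum to 0.18484.
P(Cynoceros | evidence) = 0.00067617 / 0.18484 ≈ 0.004
P(Orthoceros | evidence) = 0.0083931 / 0.18484 ≈ 0.045
P(Dryophila | evidence) = 0.17577 / 0.18484 ≈ 0.951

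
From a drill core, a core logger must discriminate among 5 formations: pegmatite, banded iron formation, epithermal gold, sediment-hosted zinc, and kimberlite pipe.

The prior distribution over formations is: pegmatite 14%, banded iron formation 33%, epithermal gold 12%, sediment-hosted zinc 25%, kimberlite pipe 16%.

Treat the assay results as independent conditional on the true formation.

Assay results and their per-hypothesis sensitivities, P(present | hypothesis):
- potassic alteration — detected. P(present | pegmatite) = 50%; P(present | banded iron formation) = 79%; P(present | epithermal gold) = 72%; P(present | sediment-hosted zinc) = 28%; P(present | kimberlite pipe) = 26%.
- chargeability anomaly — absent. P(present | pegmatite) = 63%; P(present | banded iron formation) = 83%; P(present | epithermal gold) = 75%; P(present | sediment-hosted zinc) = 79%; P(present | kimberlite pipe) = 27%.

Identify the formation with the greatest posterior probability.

By Bayes' rule with conditional independence, the unnormalized weight for each hypothesis is prior × ∏ likelihoods (using 1 − P(present | H) for each absent assay result):
  pegmatite: 0.14 × 0.50 × (1 − 0.63) = 0.0259
  banded iron formation: 0.33 × 0.79 × (1 − 0.83) = 0.044319
  epithermal gold: 0.12 × 0.72 × (1 − 0.75) = 0.0216
  sediment-hosted zinc: 0.25 × 0.28 × (1 − 0.79) = 0.0147
  kimberlite pipe: 0.16 × 0.26 × (1 − 0.27) = 0.030368
The unnormalized weights sum to 0.13689.
P(pegmatite | evidence) ≈ 0.0259 / 0.13689 ≈ 0.189
P(banded iron formation | evidence) ≈ 0.044319 / 0.13689 ≈ 0.324
P(epithermal gold | evidence) ≈ 0.0216 / 0.13689 ≈ 0.158
P(sediment-hosted zinc | evidence) ≈ 0.0147 / 0.13689 ≈ 0.107
P(kimberlite pipe | evidence) ≈ 0.030368 / 0.13689 ≈ 0.222
The largest is 0.324, so banded iron formation is most probable.

banded iron formation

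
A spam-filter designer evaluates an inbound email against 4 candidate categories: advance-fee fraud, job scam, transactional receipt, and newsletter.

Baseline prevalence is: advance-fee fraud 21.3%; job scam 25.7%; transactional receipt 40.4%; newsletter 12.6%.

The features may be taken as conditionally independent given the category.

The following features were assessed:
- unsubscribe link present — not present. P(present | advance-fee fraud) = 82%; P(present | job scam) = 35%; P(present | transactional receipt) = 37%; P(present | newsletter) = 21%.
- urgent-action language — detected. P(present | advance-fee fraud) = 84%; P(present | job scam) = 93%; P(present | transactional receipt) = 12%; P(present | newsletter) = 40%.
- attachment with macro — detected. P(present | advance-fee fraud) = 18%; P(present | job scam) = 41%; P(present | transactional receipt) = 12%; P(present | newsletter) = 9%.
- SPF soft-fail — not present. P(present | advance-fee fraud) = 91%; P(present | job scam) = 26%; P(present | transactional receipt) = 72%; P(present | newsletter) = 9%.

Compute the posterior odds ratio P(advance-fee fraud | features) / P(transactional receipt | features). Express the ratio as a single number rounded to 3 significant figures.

Posterior odds equal prior odds times the likelihood ratio; only the two competing hypotheses matter (using 1 − P(present | H) for each absent feature).
  advance-fee fraud: 0.213 × (1 − 0.82) × 0.84 × 0.18 × (1 − 0.91) = 0.00052173
  transactional receipt: 0.404 × (1 − 0.37) × 0.12 × 0.12 × (1 − 0.72) = 0.0010262
Odds(advance-fee fraud : transactional receipt) = 0.00052173 / 0.0010262 ≈ 0.508.

0.508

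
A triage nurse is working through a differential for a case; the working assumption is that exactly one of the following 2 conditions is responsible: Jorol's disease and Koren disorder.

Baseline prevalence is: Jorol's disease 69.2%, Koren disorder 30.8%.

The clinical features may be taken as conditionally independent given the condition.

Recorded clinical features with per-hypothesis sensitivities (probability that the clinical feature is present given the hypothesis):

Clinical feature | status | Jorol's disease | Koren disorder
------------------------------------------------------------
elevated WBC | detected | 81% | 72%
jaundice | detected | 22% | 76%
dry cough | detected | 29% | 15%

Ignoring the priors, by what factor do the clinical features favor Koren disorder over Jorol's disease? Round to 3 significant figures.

1.59

Joint likelihood of the clinical feature pattern under each hypothesis:
  Koren disorder: 0.72 × 0.76 × 0.15 = 0.08208
  Jorol's disease: 0.81 × 0.22 × 0.29 = 0.051678
Bayes factor = 0.08208 / 0.051678 ≈ 1.59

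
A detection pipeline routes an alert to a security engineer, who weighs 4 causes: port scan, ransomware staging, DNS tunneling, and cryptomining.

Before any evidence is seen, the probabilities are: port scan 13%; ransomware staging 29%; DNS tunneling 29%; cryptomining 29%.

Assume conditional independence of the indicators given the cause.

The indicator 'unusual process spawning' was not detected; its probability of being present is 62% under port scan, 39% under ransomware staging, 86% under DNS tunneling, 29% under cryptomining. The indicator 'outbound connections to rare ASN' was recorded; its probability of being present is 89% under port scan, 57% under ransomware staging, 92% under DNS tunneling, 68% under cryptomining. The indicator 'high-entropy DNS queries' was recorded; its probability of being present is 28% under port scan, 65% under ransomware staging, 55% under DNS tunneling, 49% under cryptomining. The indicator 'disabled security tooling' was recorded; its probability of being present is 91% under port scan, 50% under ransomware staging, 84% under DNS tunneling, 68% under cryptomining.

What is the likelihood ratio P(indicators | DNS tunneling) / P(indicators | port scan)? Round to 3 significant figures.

Take the product of per-indicator likelihoods under each hypothesis (using 1 − P(present | H) for each absent indicator), then divide.
  DNS tunneling: (1 − 0.86) × 0.92 × 0.55 × 0.84 = 0.059506
  port scan: (1 − 0.62) × 0.89 × 0.28 × 0.91 = 0.086173
Bayes factor = 0.059506 / 0.086173 ≈ 0.691

0.691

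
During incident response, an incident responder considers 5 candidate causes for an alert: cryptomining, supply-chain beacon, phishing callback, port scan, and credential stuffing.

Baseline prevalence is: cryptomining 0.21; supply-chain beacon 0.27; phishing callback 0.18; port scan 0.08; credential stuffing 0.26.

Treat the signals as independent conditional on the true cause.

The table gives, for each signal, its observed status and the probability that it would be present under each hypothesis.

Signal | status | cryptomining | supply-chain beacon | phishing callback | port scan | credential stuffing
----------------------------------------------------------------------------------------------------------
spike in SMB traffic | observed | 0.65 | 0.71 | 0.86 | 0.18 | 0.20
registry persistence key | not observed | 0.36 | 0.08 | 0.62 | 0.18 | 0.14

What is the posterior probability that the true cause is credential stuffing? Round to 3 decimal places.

Multiply each prior by the joint likelihood of the signal pattern (using 1 − P(present | H) for each absent signal):
  cryptomining: 0.21 × 0.65 × (1 − 0.36) = 0.08736
  supply-chain beacon: 0.27 × 0.71 × (1 − 0.08) = 0.17636
  phishing callback: 0.18 × 0.86 × (1 − 0.62) = 0.058824
  port scan: 0.08 × 0.18 × (1 − 0.18) = 0.011808
  credential stuffing: 0.26 × 0.20 × (1 − 0.14) = 0.04472
Normalizing constant Z = 0.08736 + 0.17636 + 0.058824 + 0.011808 + 0.04472 = 0.37908.
P(credential stuffing | evidence) = 0.04472 / 0.37908 ≈ 0.118.

0.118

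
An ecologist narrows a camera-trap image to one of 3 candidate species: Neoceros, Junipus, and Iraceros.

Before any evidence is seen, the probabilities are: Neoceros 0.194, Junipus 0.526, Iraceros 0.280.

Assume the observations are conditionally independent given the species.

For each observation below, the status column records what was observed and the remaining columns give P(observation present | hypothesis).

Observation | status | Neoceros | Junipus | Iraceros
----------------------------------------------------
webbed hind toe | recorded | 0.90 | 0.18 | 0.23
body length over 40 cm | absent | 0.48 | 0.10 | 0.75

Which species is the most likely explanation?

Multiply each prior by the joint likelihood of the evidence pattern (using 1 − P(present | H) for each absent observation):
  Neoceros: 0.194 × 0.90 × (1 − 0.48) = 0.090792
  Junipus: 0.526 × 0.18 × (1 − 0.10) = 0.085212
  Iraceros: 0.280 × 0.23 × (1 − 0.75) = 0.0161
Normalizing constant Z = 0.090792 + 0.085212 + 0.0161 = 0.1921.
P(Neoceros | evidence) ≈ 0.090792 / 0.1921 ≈ 0.473
P(Junipus | evidence) ≈ 0.085212 / 0.1921 ≈ 0.444
P(Iraceros | evidence) ≈ 0.0161 / 0.1921 ≈ 0.084
The largest is 0.473, so Neoceros is most probable.

Neoceros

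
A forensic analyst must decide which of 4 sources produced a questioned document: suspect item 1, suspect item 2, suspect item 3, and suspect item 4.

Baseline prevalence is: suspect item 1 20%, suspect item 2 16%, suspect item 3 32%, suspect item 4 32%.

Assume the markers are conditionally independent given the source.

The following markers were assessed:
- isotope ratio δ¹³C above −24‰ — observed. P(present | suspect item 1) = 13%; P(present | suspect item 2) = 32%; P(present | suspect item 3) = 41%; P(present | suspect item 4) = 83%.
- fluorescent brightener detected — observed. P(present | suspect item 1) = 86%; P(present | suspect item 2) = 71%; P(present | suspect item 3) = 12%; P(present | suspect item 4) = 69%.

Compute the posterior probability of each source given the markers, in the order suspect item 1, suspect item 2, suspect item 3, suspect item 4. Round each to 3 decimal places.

For each hypothesis, the unnormalized posterior weight is prior × product of the marker likelihoods:
  suspect item 1: 0.20 × 0.13 × 0.86 = 0.02236
  suspect item 2: 0.16 × 0.32 × 0.71 = 0.036352
  suspect item 3: 0.32 × 0.41 × 0.12 = 0.015744
  suspect item 4: 0.32 × 0.83 × 0.69 = 0.18326
The unnormalized weights sum to 0.25772.
P(suspect item 1 | evidence) = 0.02236 / 0.25772 ≈ 0.087
P(suspect item 2 | evidence) = 0.036352 / 0.25772 ≈ 0.141
P(suspect item 3 | evidence) = 0.015744 / 0.25772 ≈ 0.061
P(suspect item 4 | evidence) = 0.18326 / 0.25772 ≈ 0.711

0.087, 0.141, 0.061, 0.711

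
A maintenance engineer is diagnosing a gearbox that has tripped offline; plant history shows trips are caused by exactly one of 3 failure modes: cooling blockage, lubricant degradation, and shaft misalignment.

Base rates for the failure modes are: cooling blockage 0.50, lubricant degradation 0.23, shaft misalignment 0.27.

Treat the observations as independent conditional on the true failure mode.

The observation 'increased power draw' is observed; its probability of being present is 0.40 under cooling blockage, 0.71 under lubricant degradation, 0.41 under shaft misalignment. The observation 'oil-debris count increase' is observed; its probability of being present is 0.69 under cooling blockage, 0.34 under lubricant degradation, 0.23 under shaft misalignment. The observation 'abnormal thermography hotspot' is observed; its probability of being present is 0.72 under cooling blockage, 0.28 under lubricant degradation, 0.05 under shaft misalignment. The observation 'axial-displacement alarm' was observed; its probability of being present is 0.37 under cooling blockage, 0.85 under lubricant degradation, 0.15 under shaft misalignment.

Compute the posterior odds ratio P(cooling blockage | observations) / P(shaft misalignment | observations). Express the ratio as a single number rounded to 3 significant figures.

193

Unnormalized posterior weight (prior times the observation likelihoods) for each of the two hypotheses:
  cooling blockage: 0.50 × 0.40 × 0.69 × 0.72 × 0.37 = 0.036763
  shaft misalignment: 0.27 × 0.41 × 0.23 × 0.05 × 0.15 = 0.00019096
Odds(cooling blockage : shaft misalignment) = 0.036763 / 0.00019096 ≈ 193.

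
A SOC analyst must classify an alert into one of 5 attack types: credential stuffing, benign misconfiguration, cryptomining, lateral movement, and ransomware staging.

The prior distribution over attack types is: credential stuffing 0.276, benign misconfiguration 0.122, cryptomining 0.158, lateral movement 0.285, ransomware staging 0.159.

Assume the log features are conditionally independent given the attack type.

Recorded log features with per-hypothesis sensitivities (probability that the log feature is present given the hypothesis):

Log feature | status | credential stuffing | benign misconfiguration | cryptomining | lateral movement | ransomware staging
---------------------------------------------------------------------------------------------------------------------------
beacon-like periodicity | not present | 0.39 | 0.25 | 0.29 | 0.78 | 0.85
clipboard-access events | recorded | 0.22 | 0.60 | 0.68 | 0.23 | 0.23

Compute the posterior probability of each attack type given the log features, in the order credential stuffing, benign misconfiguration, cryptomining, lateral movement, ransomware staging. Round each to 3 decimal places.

By Bayes' rule with conditional independence, the unnormalized weight for each hypothesis is prior × ∏ likelihoods (using 1 − P(present | H) for each absent log feature):
  credential stuffing: 0.276 × (1 − 0.39) × 0.22 = 0.037039
  benign misconfiguration: 0.122 × (1 − 0.25) × 0.60 = 0.0549
  cryptomining: 0.158 × (1 − 0.29) × 0.68 = 0.076282
  lateral movement: 0.285 × (1 − 0.78) × 0.23 = 0.014421
  ransomware staging: 0.159 × (1 − 0.85) × 0.23 = 0.0054855
The unnormalized weights sum to 0.18813.
P(credential stuffing | evidence) = 0.037039 / 0.18813 ≈ 0.197
P(benign misconfiguration | evidence) = 0.0549 / 0.18813 ≈ 0.292
P(cryptomining | evidence) = 0.076282 / 0.18813 ≈ 0.405
P(lateral movement | evidence) = 0.014421 / 0.18813 ≈ 0.077
P(ransomware staging | evidence) = 0.0054855 / 0.18813 ≈ 0.029

0.197, 0.292, 0.405, 0.077, 0.029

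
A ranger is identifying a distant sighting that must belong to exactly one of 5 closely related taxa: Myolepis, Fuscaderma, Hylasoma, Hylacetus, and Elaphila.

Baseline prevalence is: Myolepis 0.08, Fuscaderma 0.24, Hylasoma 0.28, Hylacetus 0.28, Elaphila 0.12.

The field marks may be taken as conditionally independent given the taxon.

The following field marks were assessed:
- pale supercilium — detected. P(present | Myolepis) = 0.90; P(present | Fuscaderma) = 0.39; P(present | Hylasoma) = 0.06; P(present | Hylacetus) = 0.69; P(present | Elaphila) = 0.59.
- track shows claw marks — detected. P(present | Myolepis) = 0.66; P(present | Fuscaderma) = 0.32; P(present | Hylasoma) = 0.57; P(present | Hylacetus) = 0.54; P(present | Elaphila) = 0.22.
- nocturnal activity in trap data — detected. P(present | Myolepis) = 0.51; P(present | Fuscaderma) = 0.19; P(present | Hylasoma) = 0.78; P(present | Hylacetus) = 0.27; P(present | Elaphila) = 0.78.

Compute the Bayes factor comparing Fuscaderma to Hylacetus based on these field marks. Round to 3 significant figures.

The Bayes factor is the ratio of the joint likelihoods of the field mark pattern under the two hypotheses.
  Fuscaderma: 0.39 × 0.32 × 0.19 = 0.023712
  Hylacetus: 0.69 × 0.54 × 0.27 = 0.1006
Bayes factor = 0.023712 / 0.1006 ≈ 0.236

0.236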